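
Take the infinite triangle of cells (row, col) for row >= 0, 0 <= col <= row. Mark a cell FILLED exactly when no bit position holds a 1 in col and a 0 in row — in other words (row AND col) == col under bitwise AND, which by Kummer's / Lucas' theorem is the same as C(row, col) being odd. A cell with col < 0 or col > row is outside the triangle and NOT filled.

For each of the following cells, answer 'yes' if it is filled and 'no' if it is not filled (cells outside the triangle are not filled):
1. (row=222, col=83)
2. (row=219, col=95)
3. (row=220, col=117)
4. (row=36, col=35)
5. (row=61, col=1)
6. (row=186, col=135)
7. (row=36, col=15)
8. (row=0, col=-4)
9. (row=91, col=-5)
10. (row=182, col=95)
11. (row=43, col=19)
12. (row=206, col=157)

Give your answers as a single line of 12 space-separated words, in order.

Answer: no no no no yes no no no no no no no

Derivation:
(222,83): row=0b11011110, col=0b1010011, row AND col = 0b1010010 = 82; 82 != 83 -> empty
(219,95): row=0b11011011, col=0b1011111, row AND col = 0b1011011 = 91; 91 != 95 -> empty
(220,117): row=0b11011100, col=0b1110101, row AND col = 0b1010100 = 84; 84 != 117 -> empty
(36,35): row=0b100100, col=0b100011, row AND col = 0b100000 = 32; 32 != 35 -> empty
(61,1): row=0b111101, col=0b1, row AND col = 0b1 = 1; 1 == 1 -> filled
(186,135): row=0b10111010, col=0b10000111, row AND col = 0b10000010 = 130; 130 != 135 -> empty
(36,15): row=0b100100, col=0b1111, row AND col = 0b100 = 4; 4 != 15 -> empty
(0,-4): col outside [0, 0] -> not filled
(91,-5): col outside [0, 91] -> not filled
(182,95): row=0b10110110, col=0b1011111, row AND col = 0b10110 = 22; 22 != 95 -> empty
(43,19): row=0b101011, col=0b10011, row AND col = 0b11 = 3; 3 != 19 -> empty
(206,157): row=0b11001110, col=0b10011101, row AND col = 0b10001100 = 140; 140 != 157 -> empty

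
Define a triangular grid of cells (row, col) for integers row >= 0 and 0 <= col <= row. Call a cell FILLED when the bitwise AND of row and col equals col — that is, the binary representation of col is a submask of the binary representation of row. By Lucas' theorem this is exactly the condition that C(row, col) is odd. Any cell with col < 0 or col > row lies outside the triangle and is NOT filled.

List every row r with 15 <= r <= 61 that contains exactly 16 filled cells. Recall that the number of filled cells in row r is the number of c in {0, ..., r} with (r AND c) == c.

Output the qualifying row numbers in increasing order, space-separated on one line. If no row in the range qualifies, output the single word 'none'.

Answer: 15 23 27 29 30 39 43 45 46 51 53 54 57 58 60

Derivation:
Row r has 2^popcount(r) filled cells, so we need popcount(r) = log2(16) = 4.
Scan r = 15..61 and keep those with exactly 4 one-bits:
r=15=1111 popcount=4 -> KEEP
r=16=10000 popcount=1 -> skip
r=17=10001 popcount=2 -> skip
r=18=10010 popcount=2 -> skip
r=19=10011 popcount=3 -> skip
r=20=10100 popcount=2 -> skip
r=21=10101 popcount=3 -> skip
r=22=10110 popcount=3 -> skip
r=23=10111 popcount=4 -> KEEP
r=24=11000 popcount=2 -> skip
r=25=11001 popcount=3 -> skip
r=26=11010 popcount=3 -> skip
r=27=11011 popcount=4 -> KEEP
r=28=11100 popcount=3 -> skip
r=29=11101 popcount=4 -> KEEP
r=30=11110 popcount=4 -> KEEP
r=31=11111 popcount=5 -> skip
r=32=100000 popcount=1 -> skip
r=33=100001 popcount=2 -> skip
r=34=100010 popcount=2 -> skip
r=35=100011 popcount=3 -> skip
r=36=100100 popcount=2 -> skip
r=37=100101 popcount=3 -> skip
r=38=100110 popcount=3 -> skip
r=39=100111 popcount=4 -> KEEP
r=40=101000 popcount=2 -> skip
r=41=101001 popcount=3 -> skip
r=42=101010 popcount=3 -> skip
r=43=101011 popcount=4 -> KEEP
r=44=101100 popcount=3 -> skip
r=45=101101 popcount=4 -> KEEP
r=46=101110 popcount=4 -> KEEP
r=47=101111 popcount=5 -> skip
r=48=110000 popcount=2 -> skip
r=49=110001 popcount=3 -> skip
r=50=110010 popcount=3 -> skip
r=51=110011 popcount=4 -> KEEP
r=52=110100 popcount=3 -> skip
r=53=110101 popcount=4 -> KEEP
r=54=110110 popcount=4 -> KEEP
r=55=110111 popcount=5 -> skip
r=56=111000 popcount=3 -> skip
r=57=111001 popcount=4 -> KEEP
r=58=111010 popcount=4 -> KEEP
r=59=111011 popcount=5 -> skip
r=60=111100 popcount=4 -> KEEP
r=61=111101 popcount=5 -> skip
Kept rows: 15 23 27 29 30 39 43 45 46 51 53 54 57 58 60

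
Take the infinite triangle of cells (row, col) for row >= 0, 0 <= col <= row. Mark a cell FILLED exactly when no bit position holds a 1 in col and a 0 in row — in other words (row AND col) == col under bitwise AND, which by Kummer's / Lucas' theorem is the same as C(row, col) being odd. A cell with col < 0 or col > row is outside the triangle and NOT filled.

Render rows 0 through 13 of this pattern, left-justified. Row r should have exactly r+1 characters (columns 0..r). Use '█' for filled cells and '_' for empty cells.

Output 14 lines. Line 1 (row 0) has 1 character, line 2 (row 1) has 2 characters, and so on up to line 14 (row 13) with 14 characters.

Answer: █
██
█_█
████
█___█
██__██
█_█_█_█
████████
█_______█
██______██
█_█_____█_█
████____████
█___█___█___█
██__██__██__██

Derivation:
r0=0: █
r1=1: ██
r2=10: █_█
r3=11: ████
r4=100: █___█
r5=101: ██__██
r6=110: █_█_█_█
r7=111: ████████
r8=1000: █_______█
r9=1001: ██______██
r10=1010: █_█_____█_█
r11=1011: ████____████
r12=1100: █___█___█___█
r13=1101: ██__██__██__██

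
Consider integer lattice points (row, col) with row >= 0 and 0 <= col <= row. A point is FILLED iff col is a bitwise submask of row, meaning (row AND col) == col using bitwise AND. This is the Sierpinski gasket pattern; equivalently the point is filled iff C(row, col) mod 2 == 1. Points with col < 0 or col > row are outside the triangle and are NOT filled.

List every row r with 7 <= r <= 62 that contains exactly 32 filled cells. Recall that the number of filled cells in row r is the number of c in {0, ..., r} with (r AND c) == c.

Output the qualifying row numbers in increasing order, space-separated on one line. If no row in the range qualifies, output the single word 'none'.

Row r has 2^popcount(r) filled cells, so we need popcount(r) = log2(32) = 5.
Scan r = 7..62 and keep those with exactly 5 one-bits:
r=7=111 popcount=3 -> skip
r=8=1000 popcount=1 -> skip
r=9=1001 popcount=2 -> skip
r=10=1010 popcount=2 -> skip
r=11=1011 popcount=3 -> skip
r=12=1100 popcount=2 -> skip
r=13=1101 popcount=3 -> skip
r=14=1110 popcount=3 -> skip
r=15=1111 popcount=4 -> skip
r=16=10000 popcount=1 -> skip
r=17=10001 popcount=2 -> skip
r=18=10010 popcount=2 -> skip
r=19=10011 popcount=3 -> skip
r=20=10100 popcount=2 -> skip
r=21=10101 popcount=3 -> skip
r=22=10110 popcount=3 -> skip
r=23=10111 popcount=4 -> skip
r=24=11000 popcount=2 -> skip
r=25=11001 popcount=3 -> skip
r=26=11010 popcount=3 -> skip
r=27=11011 popcount=4 -> skip
r=28=11100 popcount=3 -> skip
r=29=11101 popcount=4 -> skip
r=30=11110 popcount=4 -> skip
r=31=11111 popcount=5 -> KEEP
r=32=100000 popcount=1 -> skip
r=33=100001 popcount=2 -> skip
r=34=100010 popcount=2 -> skip
r=35=100011 popcount=3 -> skip
r=36=100100 popcount=2 -> skip
r=37=100101 popcount=3 -> skip
r=38=100110 popcount=3 -> skip
r=39=100111 popcount=4 -> skip
r=40=101000 popcount=2 -> skip
r=41=101001 popcount=3 -> skip
r=42=101010 popcount=3 -> skip
r=43=101011 popcount=4 -> skip
r=44=101100 popcount=3 -> skip
r=45=101101 popcount=4 -> skip
r=46=101110 popcount=4 -> skip
r=47=101111 popcount=5 -> KEEP
r=48=110000 popcount=2 -> skip
r=49=110001 popcount=3 -> skip
r=50=110010 popcount=3 -> skip
r=51=110011 popcount=4 -> skip
r=52=110100 popcount=3 -> skip
r=53=110101 popcount=4 -> skip
r=54=110110 popcount=4 -> skip
r=55=110111 popcount=5 -> KEEP
r=56=111000 popcount=3 -> skip
r=57=111001 popcount=4 -> skip
r=58=111010 popcount=4 -> skip
r=59=111011 popcount=5 -> KEEP
r=60=111100 popcount=4 -> skip
r=61=111101 popcount=5 -> KEEP
r=62=111110 popcount=5 -> KEEP
Kept rows: 31 47 55 59 61 62

Answer: 31 47 55 59 61 62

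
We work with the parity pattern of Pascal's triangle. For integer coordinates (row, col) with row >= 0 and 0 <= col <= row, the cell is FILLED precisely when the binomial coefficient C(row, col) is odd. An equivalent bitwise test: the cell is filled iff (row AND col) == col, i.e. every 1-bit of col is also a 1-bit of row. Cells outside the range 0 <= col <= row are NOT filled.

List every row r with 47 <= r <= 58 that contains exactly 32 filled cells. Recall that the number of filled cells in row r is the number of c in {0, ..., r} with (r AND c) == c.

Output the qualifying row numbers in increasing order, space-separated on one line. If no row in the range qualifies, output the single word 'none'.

Row r has 2^popcount(r) filled cells, so we need popcount(r) = log2(32) = 5.
Scan r = 47..58 and keep those with exactly 5 one-bits:
r=47=101111 popcount=5 -> KEEP
r=48=110000 popcount=2 -> skip
r=49=110001 popcount=3 -> skip
r=50=110010 popcount=3 -> skip
r=51=110011 popcount=4 -> skip
r=52=110100 popcount=3 -> skip
r=53=110101 popcount=4 -> skip
r=54=110110 popcount=4 -> skip
r=55=110111 popcount=5 -> KEEP
r=56=111000 popcount=3 -> skip
r=57=111001 popcount=4 -> skip
r=58=111010 popcount=4 -> skip
Kept rows: 47 55

Answer: 47 55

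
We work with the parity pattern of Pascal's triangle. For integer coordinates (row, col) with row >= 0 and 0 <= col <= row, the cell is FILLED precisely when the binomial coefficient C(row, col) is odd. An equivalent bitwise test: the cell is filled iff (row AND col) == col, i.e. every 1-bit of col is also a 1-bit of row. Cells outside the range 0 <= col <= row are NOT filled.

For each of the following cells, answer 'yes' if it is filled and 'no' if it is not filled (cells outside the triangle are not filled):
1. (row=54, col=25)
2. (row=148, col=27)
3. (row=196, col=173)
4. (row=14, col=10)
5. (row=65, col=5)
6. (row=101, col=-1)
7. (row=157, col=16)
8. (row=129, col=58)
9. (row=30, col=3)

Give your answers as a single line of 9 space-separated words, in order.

Answer: no no no yes no no yes no no

Derivation:
(54,25): row=0b110110, col=0b11001, row AND col = 0b10000 = 16; 16 != 25 -> empty
(148,27): row=0b10010100, col=0b11011, row AND col = 0b10000 = 16; 16 != 27 -> empty
(196,173): row=0b11000100, col=0b10101101, row AND col = 0b10000100 = 132; 132 != 173 -> empty
(14,10): row=0b1110, col=0b1010, row AND col = 0b1010 = 10; 10 == 10 -> filled
(65,5): row=0b1000001, col=0b101, row AND col = 0b1 = 1; 1 != 5 -> empty
(101,-1): col outside [0, 101] -> not filled
(157,16): row=0b10011101, col=0b10000, row AND col = 0b10000 = 16; 16 == 16 -> filled
(129,58): row=0b10000001, col=0b111010, row AND col = 0b0 = 0; 0 != 58 -> empty
(30,3): row=0b11110, col=0b11, row AND col = 0b10 = 2; 2 != 3 -> empty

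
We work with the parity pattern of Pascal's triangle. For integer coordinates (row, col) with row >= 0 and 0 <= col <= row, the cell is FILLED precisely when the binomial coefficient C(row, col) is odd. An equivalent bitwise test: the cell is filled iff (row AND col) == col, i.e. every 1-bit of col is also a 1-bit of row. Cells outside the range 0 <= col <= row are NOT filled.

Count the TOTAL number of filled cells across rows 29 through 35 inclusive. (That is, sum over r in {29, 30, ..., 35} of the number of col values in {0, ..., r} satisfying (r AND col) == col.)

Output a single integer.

Answer: 82

Derivation:
r29=11101 pc4: +16 =16
r30=11110 pc4: +16 =32
r31=11111 pc5: +32 =64
r32=100000 pc1: +2 =66
r33=100001 pc2: +4 =70
r34=100010 pc2: +4 =74
r35=100011 pc3: +8 =82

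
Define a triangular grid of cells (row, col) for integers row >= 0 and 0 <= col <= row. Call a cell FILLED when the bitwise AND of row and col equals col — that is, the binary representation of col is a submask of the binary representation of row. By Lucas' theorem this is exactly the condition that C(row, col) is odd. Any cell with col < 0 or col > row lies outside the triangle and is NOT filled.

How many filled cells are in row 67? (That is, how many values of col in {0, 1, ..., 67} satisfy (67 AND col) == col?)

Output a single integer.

Answer: 8

Derivation:
67 in binary = 1000011
popcount(67) = number of 1-bits in 1000011 = 3
A col c satisfies (67 AND c) == c iff every set bit of c is also set in 67; each of the 3 set bits of 67 can independently be on or off in c.
count = 2^3 = 8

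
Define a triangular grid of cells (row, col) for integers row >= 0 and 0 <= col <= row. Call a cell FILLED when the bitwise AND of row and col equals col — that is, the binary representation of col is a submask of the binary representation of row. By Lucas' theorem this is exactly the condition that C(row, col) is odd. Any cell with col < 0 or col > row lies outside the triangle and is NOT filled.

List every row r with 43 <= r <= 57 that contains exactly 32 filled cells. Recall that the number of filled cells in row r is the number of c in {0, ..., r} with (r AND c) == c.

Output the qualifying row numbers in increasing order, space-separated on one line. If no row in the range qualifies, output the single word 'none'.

Answer: 47 55

Derivation:
Row r has 2^popcount(r) filled cells, so we need popcount(r) = log2(32) = 5.
Scan r = 43..57 and keep those with exactly 5 one-bits:
r=43=101011 popcount=4 -> skip
r=44=101100 popcount=3 -> skip
r=45=101101 popcount=4 -> skip
r=46=101110 popcount=4 -> skip
r=47=101111 popcount=5 -> KEEP
r=48=110000 popcount=2 -> skip
r=49=110001 popcount=3 -> skip
r=50=110010 popcount=3 -> skip
r=51=110011 popcount=4 -> skip
r=52=110100 popcount=3 -> skip
r=53=110101 popcount=4 -> skip
r=54=110110 popcount=4 -> skip
r=55=110111 popcount=5 -> KEEP
r=56=111000 popcount=3 -> skip
r=57=111001 popcount=4 -> skip
Kept rows: 47 55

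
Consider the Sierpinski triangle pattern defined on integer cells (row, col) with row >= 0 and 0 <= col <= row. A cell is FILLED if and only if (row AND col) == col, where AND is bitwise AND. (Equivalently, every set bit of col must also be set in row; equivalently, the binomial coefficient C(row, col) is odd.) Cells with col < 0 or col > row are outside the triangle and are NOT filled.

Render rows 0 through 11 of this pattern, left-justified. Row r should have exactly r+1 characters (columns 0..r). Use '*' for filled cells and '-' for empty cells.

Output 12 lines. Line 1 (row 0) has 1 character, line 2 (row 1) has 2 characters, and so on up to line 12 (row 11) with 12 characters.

Answer: *
**
*-*
****
*---*
**--**
*-*-*-*
********
*-------*
**------**
*-*-----*-*
****----****

Derivation:
r0=0: *
r1=1: **
r2=10: *-*
r3=11: ****
r4=100: *---*
r5=101: **--**
r6=110: *-*-*-*
r7=111: ********
r8=1000: *-------*
r9=1001: **------**
r10=1010: *-*-----*-*
r11=1011: ****----****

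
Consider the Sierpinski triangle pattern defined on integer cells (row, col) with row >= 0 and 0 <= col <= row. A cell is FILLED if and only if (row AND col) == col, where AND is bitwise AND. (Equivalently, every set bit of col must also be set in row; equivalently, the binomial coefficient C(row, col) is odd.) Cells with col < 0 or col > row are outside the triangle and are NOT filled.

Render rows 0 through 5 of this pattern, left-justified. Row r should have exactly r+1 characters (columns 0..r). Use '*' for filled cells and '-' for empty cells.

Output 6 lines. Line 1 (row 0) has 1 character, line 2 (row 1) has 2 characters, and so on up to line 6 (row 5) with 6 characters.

r0=0: *
r1=1: **
r2=10: *-*
r3=11: ****
r4=100: *---*
r5=101: **--**

Answer: *
**
*-*
****
*---*
**--**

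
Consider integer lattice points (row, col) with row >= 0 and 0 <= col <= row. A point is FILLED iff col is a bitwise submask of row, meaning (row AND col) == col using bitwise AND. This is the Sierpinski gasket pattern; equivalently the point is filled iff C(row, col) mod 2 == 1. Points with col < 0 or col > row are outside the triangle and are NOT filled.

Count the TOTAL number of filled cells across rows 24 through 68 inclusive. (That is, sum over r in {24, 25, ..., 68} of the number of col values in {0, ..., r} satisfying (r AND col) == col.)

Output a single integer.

Answer: 616

Derivation:
r24=11000 pc2: +4 =4
r25=11001 pc3: +8 =12
r26=11010 pc3: +8 =20
r27=11011 pc4: +16 =36
r28=11100 pc3: +8 =44
r29=11101 pc4: +16 =60
r30=11110 pc4: +16 =76
r31=11111 pc5: +32 =108
r32=100000 pc1: +2 =110
r33=100001 pc2: +4 =114
r34=100010 pc2: +4 =118
r35=100011 pc3: +8 =126
r36=100100 pc2: +4 =130
r37=100101 pc3: +8 =138
r38=100110 pc3: +8 =146
r39=100111 pc4: +16 =162
r40=101000 pc2: +4 =166
r41=101001 pc3: +8 =174
r42=101010 pc3: +8 =182
r43=101011 pc4: +16 =198
r44=101100 pc3: +8 =206
r45=101101 pc4: +16 =222
r46=101110 pc4: +16 =238
r47=101111 pc5: +32 =270
r48=110000 pc2: +4 =274
r49=110001 pc3: +8 =282
r50=110010 pc3: +8 =290
r51=110011 pc4: +16 =306
r52=110100 pc3: +8 =314
r53=110101 pc4: +16 =330
r54=110110 pc4: +16 =346
r55=110111 pc5: +32 =378
r56=111000 pc3: +8 =386
r57=111001 pc4: +16 =402
r58=111010 pc4: +16 =418
r59=111011 pc5: +32 =450
r60=111100 pc4: +16 =466
r61=111101 pc5: +32 =498
r62=111110 pc5: +32 =530
r63=111111 pc6: +64 =594
r64=1000000 pc1: +2 =596
r65=1000001 pc2: +4 =600
r66=1000010 pc2: +4 =604
r67=1000011 pc3: +8 =612
r68=1000100 pc2: +4 =616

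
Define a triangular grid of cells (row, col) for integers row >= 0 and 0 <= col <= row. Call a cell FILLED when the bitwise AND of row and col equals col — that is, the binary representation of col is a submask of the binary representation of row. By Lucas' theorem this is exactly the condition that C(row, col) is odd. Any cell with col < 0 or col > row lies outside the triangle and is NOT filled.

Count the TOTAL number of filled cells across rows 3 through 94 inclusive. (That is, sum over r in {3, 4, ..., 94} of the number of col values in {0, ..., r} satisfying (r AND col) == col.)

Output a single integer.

Answer: 1146

Derivation:
r3=11 pc2: +4 =4
r4=100 pc1: +2 =6
r5=101 pc2: +4 =10
r6=110 pc2: +4 =14
r7=111 pc3: +8 =22
r8=1000 pc1: +2 =24
r9=1001 pc2: +4 =28
r10=1010 pc2: +4 =32
r11=1011 pc3: +8 =40
r12=1100 pc2: +4 =44
r13=1101 pc3: +8 =52
r14=1110 pc3: +8 =60
r15=1111 pc4: +16 =76
r16=10000 pc1: +2 =78
r17=10001 pc2: +4 =82
r18=10010 pc2: +4 =86
r19=10011 pc3: +8 =94
r20=10100 pc2: +4 =98
r21=10101 pc3: +8 =106
r22=10110 pc3: +8 =114
r23=10111 pc4: +16 =130
r24=11000 pc2: +4 =134
r25=11001 pc3: +8 =142
r26=11010 pc3: +8 =150
r27=11011 pc4: +16 =166
r28=11100 pc3: +8 =174
r29=11101 pc4: +16 =190
r30=11110 pc4: +16 =206
r31=11111 pc5: +32 =238
r32=100000 pc1: +2 =240
r33=100001 pc2: +4 =244
r34=100010 pc2: +4 =248
r35=100011 pc3: +8 =256
r36=100100 pc2: +4 =260
r37=100101 pc3: +8 =268
r38=100110 pc3: +8 =276
r39=100111 pc4: +16 =292
r40=101000 pc2: +4 =296
r41=101001 pc3: +8 =304
r42=101010 pc3: +8 =312
r43=101011 pc4: +16 =328
r44=101100 pc3: +8 =336
r45=101101 pc4: +16 =352
r46=101110 pc4: +16 =368
r47=101111 pc5: +32 =400
r48=110000 pc2: +4 =404
r49=110001 pc3: +8 =412
r50=110010 pc3: +8 =420
r51=110011 pc4: +16 =436
r52=110100 pc3: +8 =444
r53=110101 pc4: +16 =460
r54=110110 pc4: +16 =476
r55=110111 pc5: +32 =508
r56=111000 pc3: +8 =516
r57=111001 pc4: +16 =532
r58=111010 pc4: +16 =548
r59=111011 pc5: +32 =580
r60=111100 pc4: +16 =596
r61=111101 pc5: +32 =628
r62=111110 pc5: +32 =660
r63=111111 pc6: +64 =724
r64=1000000 pc1: +2 =726
r65=1000001 pc2: +4 =730
r66=1000010 pc2: +4 =734
r67=1000011 pc3: +8 =742
r68=1000100 pc2: +4 =746
r69=1000101 pc3: +8 =754
r70=1000110 pc3: +8 =762
r71=1000111 pc4: +16 =778
r72=1001000 pc2: +4 =782
r73=1001001 pc3: +8 =790
r74=1001010 pc3: +8 =798
r75=1001011 pc4: +16 =814
r76=1001100 pc3: +8 =822
r77=1001101 pc4: +16 =838
r78=1001110 pc4: +16 =854
r79=1001111 pc5: +32 =886
r80=1010000 pc2: +4 =890
r81=1010001 pc3: +8 =898
r82=1010010 pc3: +8 =906
r83=1010011 pc4: +16 =922
r84=1010100 pc3: +8 =930
r85=1010101 pc4: +16 =946
r86=1010110 pc4: +16 =962
r87=1010111 pc5: +32 =994
r88=1011000 pc3: +8 =1002
r89=1011001 pc4: +16 =1018
r90=1011010 pc4: +16 =1034
r91=1011011 pc5: +32 =1066
r92=1011100 pc4: +16 =1082
r93=1011101 pc5: +32 =1114
r94=1011110 pc5: +32 =1146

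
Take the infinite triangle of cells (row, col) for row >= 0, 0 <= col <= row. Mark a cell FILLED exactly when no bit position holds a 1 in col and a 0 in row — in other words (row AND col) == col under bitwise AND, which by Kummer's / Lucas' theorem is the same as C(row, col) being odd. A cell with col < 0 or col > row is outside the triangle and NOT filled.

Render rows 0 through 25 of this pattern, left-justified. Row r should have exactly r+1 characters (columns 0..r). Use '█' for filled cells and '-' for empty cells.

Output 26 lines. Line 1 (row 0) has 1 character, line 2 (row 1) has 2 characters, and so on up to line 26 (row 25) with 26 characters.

r0=0: █
r1=1: ██
r2=10: █-█
r3=11: ████
r4=100: █---█
r5=101: ██--██
r6=110: █-█-█-█
r7=111: ████████
r8=1000: █-------█
r9=1001: ██------██
r10=1010: █-█-----█-█
r11=1011: ████----████
r12=1100: █---█---█---█
r13=1101: ██--██--██--██
r14=1110: █-█-█-█-█-█-█-█
r15=1111: ████████████████
r16=10000: █---------------█
r17=10001: ██--------------██
r18=10010: █-█-------------█-█
r19=10011: ████------------████
r20=10100: █---█-----------█---█
r21=10101: ██--██----------██--██
r22=10110: █-█-█-█---------█-█-█-█
r23=10111: ████████--------████████
r24=11000: █-------█-------█-------█
r25=11001: ██------██------██------██

Answer: █
██
█-█
████
█---█
██--██
█-█-█-█
████████
█-------█
██------██
█-█-----█-█
████----████
█---█---█---█
██--██--██--██
█-█-█-█-█-█-█-█
████████████████
█---------------█
██--------------██
█-█-------------█-█
████------------████
█---█-----------█---█
██--██----------██--██
█-█-█-█---------█-█-█-█
████████--------████████
█-------█-------█-------█
██------██------██------██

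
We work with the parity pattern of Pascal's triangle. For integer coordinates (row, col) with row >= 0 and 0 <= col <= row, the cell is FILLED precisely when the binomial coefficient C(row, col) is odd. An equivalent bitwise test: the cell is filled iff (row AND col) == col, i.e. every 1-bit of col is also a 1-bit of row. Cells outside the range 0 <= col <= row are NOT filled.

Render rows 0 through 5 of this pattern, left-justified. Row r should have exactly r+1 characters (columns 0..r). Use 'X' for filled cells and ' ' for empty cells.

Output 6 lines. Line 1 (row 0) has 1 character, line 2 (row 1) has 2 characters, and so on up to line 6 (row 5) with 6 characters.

r0=0: X
r1=1: XX
r2=10: X X
r3=11: XXXX
r4=100: X   X
r5=101: XX  XX

Answer: X
XX
X X
XXXX
X   X
XX  XX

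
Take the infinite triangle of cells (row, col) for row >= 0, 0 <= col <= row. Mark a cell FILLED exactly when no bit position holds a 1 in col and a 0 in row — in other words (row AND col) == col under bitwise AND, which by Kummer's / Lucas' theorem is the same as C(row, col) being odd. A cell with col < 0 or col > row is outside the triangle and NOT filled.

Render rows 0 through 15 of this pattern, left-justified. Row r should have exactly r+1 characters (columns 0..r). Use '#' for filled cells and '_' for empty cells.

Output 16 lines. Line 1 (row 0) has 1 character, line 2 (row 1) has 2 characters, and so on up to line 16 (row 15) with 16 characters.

r0=0: #
r1=1: ##
r2=10: #_#
r3=11: ####
r4=100: #___#
r5=101: ##__##
r6=110: #_#_#_#
r7=111: ########
r8=1000: #_______#
r9=1001: ##______##
r10=1010: #_#_____#_#
r11=1011: ####____####
r12=1100: #___#___#___#
r13=1101: ##__##__##__##
r14=1110: #_#_#_#_#_#_#_#
r15=1111: ################

Answer: #
##
#_#
####
#___#
##__##
#_#_#_#
########
#_______#
##______##
#_#_____#_#
####____####
#___#___#___#
##__##__##__##
#_#_#_#_#_#_#_#
################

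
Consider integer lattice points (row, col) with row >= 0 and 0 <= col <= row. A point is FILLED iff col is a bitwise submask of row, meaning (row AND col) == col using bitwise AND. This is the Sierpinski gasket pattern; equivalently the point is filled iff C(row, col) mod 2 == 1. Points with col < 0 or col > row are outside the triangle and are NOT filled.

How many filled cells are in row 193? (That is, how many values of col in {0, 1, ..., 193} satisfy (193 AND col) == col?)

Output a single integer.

193 in binary = 11000001
popcount(193) = number of 1-bits in 11000001 = 3
A col c satisfies (193 AND c) == c iff every set bit of c is also set in 193; each of the 3 set bits of 193 can independently be on or off in c.
count = 2^3 = 8

Answer: 8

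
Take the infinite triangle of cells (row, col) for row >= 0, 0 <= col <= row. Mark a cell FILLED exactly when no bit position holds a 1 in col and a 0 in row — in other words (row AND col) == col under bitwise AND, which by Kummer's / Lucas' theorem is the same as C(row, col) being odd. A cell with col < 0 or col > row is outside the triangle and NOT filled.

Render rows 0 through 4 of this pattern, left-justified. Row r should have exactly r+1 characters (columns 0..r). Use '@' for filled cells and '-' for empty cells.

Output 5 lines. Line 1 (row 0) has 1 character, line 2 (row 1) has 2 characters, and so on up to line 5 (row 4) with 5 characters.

Answer: @
@@
@-@
@@@@
@---@

Derivation:
r0=0: @
r1=1: @@
r2=10: @-@
r3=11: @@@@
r4=100: @---@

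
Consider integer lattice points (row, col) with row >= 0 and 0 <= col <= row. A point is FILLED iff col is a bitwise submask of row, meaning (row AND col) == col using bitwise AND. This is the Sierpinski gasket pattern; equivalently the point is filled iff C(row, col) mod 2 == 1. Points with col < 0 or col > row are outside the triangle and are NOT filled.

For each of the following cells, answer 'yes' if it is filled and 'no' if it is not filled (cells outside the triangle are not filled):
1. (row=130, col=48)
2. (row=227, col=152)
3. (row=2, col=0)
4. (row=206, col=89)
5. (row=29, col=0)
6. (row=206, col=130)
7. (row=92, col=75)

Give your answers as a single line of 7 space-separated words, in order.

Answer: no no yes no yes yes no

Derivation:
(130,48): row=0b10000010, col=0b110000, row AND col = 0b0 = 0; 0 != 48 -> empty
(227,152): row=0b11100011, col=0b10011000, row AND col = 0b10000000 = 128; 128 != 152 -> empty
(2,0): row=0b10, col=0b0, row AND col = 0b0 = 0; 0 == 0 -> filled
(206,89): row=0b11001110, col=0b1011001, row AND col = 0b1001000 = 72; 72 != 89 -> empty
(29,0): row=0b11101, col=0b0, row AND col = 0b0 = 0; 0 == 0 -> filled
(206,130): row=0b11001110, col=0b10000010, row AND col = 0b10000010 = 130; 130 == 130 -> filled
(92,75): row=0b1011100, col=0b1001011, row AND col = 0b1001000 = 72; 72 != 75 -> empty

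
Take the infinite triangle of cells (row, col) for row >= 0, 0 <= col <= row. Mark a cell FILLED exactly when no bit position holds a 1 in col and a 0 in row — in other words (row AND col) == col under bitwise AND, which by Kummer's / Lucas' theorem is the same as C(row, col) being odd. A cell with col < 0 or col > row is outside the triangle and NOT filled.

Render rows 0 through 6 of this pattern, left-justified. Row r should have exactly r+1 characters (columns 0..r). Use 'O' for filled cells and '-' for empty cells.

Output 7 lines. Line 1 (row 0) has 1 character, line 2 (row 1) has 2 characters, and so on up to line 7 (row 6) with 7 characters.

Answer: O
OO
O-O
OOOO
O---O
OO--OO
O-O-O-O

Derivation:
r0=0: O
r1=1: OO
r2=10: O-O
r3=11: OOOO
r4=100: O---O
r5=101: OO--OO
r6=110: O-O-O-O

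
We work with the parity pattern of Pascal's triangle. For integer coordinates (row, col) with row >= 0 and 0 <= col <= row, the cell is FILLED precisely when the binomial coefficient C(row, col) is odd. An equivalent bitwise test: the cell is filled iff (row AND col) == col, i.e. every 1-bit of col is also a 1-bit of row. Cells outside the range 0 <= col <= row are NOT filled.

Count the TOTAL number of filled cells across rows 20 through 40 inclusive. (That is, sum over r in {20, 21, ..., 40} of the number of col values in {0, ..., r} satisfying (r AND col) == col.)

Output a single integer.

r20=10100 pc2: +4 =4
r21=10101 pc3: +8 =12
r22=10110 pc3: +8 =20
r23=10111 pc4: +16 =36
r24=11000 pc2: +4 =40
r25=11001 pc3: +8 =48
r26=11010 pc3: +8 =56
r27=11011 pc4: +16 =72
r28=11100 pc3: +8 =80
r29=11101 pc4: +16 =96
r30=11110 pc4: +16 =112
r31=11111 pc5: +32 =144
r32=100000 pc1: +2 =146
r33=100001 pc2: +4 =150
r34=100010 pc2: +4 =154
r35=100011 pc3: +8 =162
r36=100100 pc2: +4 =166
r37=100101 pc3: +8 =174
r38=100110 pc3: +8 =182
r39=100111 pc4: +16 =198
r40=101000 pc2: +4 =202

Answer: 202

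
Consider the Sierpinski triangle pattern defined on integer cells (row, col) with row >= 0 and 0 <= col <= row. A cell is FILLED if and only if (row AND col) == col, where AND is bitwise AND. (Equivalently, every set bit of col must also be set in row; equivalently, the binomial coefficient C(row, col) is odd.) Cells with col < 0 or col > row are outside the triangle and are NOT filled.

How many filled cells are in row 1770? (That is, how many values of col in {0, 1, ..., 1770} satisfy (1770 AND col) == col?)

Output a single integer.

1770 in binary = 11011101010
popcount(1770) = number of 1-bits in 11011101010 = 7
A col c satisfies (1770 AND c) == c iff every set bit of c is also set in 1770; each of the 7 set bits of 1770 can independently be on or off in c.
count = 2^7 = 128

Answer: 128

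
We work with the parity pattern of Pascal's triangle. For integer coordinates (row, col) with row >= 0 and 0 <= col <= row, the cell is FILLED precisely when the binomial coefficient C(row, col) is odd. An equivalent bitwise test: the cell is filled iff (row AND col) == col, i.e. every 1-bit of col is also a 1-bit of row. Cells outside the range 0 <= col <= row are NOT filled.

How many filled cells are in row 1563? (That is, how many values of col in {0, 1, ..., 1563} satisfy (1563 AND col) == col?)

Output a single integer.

1563 in binary = 11000011011
popcount(1563) = number of 1-bits in 11000011011 = 6
A col c satisfies (1563 AND c) == c iff every set bit of c is also set in 1563; each of the 6 set bits of 1563 can independently be on or off in c.
count = 2^6 = 64

Answer: 64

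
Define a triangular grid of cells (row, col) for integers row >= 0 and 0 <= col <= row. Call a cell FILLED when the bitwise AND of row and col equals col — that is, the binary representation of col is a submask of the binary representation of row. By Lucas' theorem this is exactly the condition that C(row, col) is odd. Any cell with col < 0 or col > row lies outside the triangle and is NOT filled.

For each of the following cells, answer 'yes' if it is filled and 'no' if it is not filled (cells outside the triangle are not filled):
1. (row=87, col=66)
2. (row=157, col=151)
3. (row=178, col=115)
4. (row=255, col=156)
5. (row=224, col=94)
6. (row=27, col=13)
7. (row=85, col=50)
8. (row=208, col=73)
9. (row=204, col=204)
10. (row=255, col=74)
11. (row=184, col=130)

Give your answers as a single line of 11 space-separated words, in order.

Answer: yes no no yes no no no no yes yes no

Derivation:
(87,66): row=0b1010111, col=0b1000010, row AND col = 0b1000010 = 66; 66 == 66 -> filled
(157,151): row=0b10011101, col=0b10010111, row AND col = 0b10010101 = 149; 149 != 151 -> empty
(178,115): row=0b10110010, col=0b1110011, row AND col = 0b110010 = 50; 50 != 115 -> empty
(255,156): row=0b11111111, col=0b10011100, row AND col = 0b10011100 = 156; 156 == 156 -> filled
(224,94): row=0b11100000, col=0b1011110, row AND col = 0b1000000 = 64; 64 != 94 -> empty
(27,13): row=0b11011, col=0b1101, row AND col = 0b1001 = 9; 9 != 13 -> empty
(85,50): row=0b1010101, col=0b110010, row AND col = 0b10000 = 16; 16 != 50 -> empty
(208,73): row=0b11010000, col=0b1001001, row AND col = 0b1000000 = 64; 64 != 73 -> empty
(204,204): row=0b11001100, col=0b11001100, row AND col = 0b11001100 = 204; 204 == 204 -> filled
(255,74): row=0b11111111, col=0b1001010, row AND col = 0b1001010 = 74; 74 == 74 -> filled
(184,130): row=0b10111000, col=0b10000010, row AND col = 0b10000000 = 128; 128 != 130 -> empty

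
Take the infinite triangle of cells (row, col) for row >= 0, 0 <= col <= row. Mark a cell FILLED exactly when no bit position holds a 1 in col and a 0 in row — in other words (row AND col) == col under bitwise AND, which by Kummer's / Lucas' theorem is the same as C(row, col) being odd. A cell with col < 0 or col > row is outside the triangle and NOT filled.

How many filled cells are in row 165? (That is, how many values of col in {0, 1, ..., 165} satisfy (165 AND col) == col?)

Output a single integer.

Answer: 16

Derivation:
165 in binary = 10100101
popcount(165) = number of 1-bits in 10100101 = 4
A col c satisfies (165 AND c) == c iff every set bit of c is also set in 165; each of the 4 set bits of 165 can independently be on or off in c.
count = 2^4 = 16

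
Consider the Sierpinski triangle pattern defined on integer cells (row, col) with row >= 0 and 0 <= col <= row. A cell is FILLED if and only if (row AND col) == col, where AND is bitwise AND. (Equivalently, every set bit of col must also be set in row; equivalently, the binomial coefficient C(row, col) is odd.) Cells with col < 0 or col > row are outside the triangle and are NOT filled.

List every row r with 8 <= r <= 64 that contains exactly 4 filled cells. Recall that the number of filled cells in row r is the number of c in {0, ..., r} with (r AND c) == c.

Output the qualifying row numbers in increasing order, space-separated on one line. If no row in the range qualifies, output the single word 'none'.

Answer: 9 10 12 17 18 20 24 33 34 36 40 48

Derivation:
Row r has 2^popcount(r) filled cells, so we need popcount(r) = log2(4) = 2.
Scan r = 8..64 and keep those with exactly 2 one-bits:
r=8=1000 popcount=1 -> skip
r=9=1001 popcount=2 -> KEEP
r=10=1010 popcount=2 -> KEEP
r=11=1011 popcount=3 -> skip
r=12=1100 popcount=2 -> KEEP
r=13=1101 popcount=3 -> skip
r=14=1110 popcount=3 -> skip
r=15=1111 popcount=4 -> skip
r=16=10000 popcount=1 -> skip
r=17=10001 popcount=2 -> KEEP
r=18=10010 popcount=2 -> KEEP
r=19=10011 popcount=3 -> skip
r=20=10100 popcount=2 -> KEEP
r=21=10101 popcount=3 -> skip
r=22=10110 popcount=3 -> skip
r=23=10111 popcount=4 -> skip
r=24=11000 popcount=2 -> KEEP
r=25=11001 popcount=3 -> skip
r=26=11010 popcount=3 -> skip
r=27=11011 popcount=4 -> skip
r=28=11100 popcount=3 -> skip
r=29=11101 popcount=4 -> skip
r=30=11110 popcount=4 -> skip
r=31=11111 popcount=5 -> skip
r=32=100000 popcount=1 -> skip
r=33=100001 popcount=2 -> KEEP
r=34=100010 popcount=2 -> KEEP
r=35=100011 popcount=3 -> skip
r=36=100100 popcount=2 -> KEEP
r=37=100101 popcount=3 -> skip
r=38=100110 popcount=3 -> skip
r=39=100111 popcount=4 -> skip
r=40=101000 popcount=2 -> KEEP
r=41=101001 popcount=3 -> skip
r=42=101010 popcount=3 -> skip
r=43=101011 popcount=4 -> skip
r=44=101100 popcount=3 -> skip
r=45=101101 popcount=4 -> skip
r=46=101110 popcount=4 -> skip
r=47=101111 popcount=5 -> skip
r=48=110000 popcount=2 -> KEEP
r=49=110001 popcount=3 -> skip
r=50=110010 popcount=3 -> skip
r=51=110011 popcount=4 -> skip
r=52=110100 popcount=3 -> skip
r=53=110101 popcount=4 -> skip
r=54=110110 popcount=4 -> skip
r=55=110111 popcount=5 -> skip
r=56=111000 popcount=3 -> skip
r=57=111001 popcount=4 -> skip
r=58=111010 popcount=4 -> skip
r=59=111011 popcount=5 -> skip
r=60=111100 popcount=4 -> skip
r=61=111101 popcount=5 -> skip
r=62=111110 popcount=5 -> skip
r=63=111111 popcount=6 -> skip
r=64=1000000 popcount=1 -> skip
Kept rows: 9 10 12 17 18 20 24 33 34 36 40 48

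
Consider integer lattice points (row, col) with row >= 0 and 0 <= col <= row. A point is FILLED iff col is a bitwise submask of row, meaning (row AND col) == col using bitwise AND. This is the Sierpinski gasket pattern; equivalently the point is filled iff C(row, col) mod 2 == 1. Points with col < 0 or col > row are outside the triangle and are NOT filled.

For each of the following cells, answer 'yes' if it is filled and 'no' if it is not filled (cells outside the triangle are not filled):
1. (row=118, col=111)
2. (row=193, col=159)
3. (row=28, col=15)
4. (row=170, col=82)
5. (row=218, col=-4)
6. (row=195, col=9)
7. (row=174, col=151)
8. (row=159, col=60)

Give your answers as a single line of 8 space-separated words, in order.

(118,111): row=0b1110110, col=0b1101111, row AND col = 0b1100110 = 102; 102 != 111 -> empty
(193,159): row=0b11000001, col=0b10011111, row AND col = 0b10000001 = 129; 129 != 159 -> empty
(28,15): row=0b11100, col=0b1111, row AND col = 0b1100 = 12; 12 != 15 -> empty
(170,82): row=0b10101010, col=0b1010010, row AND col = 0b10 = 2; 2 != 82 -> empty
(218,-4): col outside [0, 218] -> not filled
(195,9): row=0b11000011, col=0b1001, row AND col = 0b1 = 1; 1 != 9 -> empty
(174,151): row=0b10101110, col=0b10010111, row AND col = 0b10000110 = 134; 134 != 151 -> empty
(159,60): row=0b10011111, col=0b111100, row AND col = 0b11100 = 28; 28 != 60 -> empty

Answer: no no no no no no no no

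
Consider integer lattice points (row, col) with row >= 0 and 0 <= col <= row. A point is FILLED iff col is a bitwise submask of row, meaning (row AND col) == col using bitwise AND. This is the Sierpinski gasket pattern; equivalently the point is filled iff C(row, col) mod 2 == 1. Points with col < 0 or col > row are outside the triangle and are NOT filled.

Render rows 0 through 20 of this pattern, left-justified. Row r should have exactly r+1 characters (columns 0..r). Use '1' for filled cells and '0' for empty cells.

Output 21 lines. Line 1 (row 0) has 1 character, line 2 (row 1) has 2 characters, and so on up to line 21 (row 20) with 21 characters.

Answer: 1
11
101
1111
10001
110011
1010101
11111111
100000001
1100000011
10100000101
111100001111
1000100010001
11001100110011
101010101010101
1111111111111111
10000000000000001
110000000000000011
1010000000000000101
11110000000000001111
100010000000000010001

Derivation:
r0=0: 1
r1=1: 11
r2=10: 101
r3=11: 1111
r4=100: 10001
r5=101: 110011
r6=110: 1010101
r7=111: 11111111
r8=1000: 100000001
r9=1001: 1100000011
r10=1010: 10100000101
r11=1011: 111100001111
r12=1100: 1000100010001
r13=1101: 11001100110011
r14=1110: 101010101010101
r15=1111: 1111111111111111
r16=10000: 10000000000000001
r17=10001: 110000000000000011
r18=10010: 1010000000000000101
r19=10011: 11110000000000001111
r20=10100: 100010000000000010001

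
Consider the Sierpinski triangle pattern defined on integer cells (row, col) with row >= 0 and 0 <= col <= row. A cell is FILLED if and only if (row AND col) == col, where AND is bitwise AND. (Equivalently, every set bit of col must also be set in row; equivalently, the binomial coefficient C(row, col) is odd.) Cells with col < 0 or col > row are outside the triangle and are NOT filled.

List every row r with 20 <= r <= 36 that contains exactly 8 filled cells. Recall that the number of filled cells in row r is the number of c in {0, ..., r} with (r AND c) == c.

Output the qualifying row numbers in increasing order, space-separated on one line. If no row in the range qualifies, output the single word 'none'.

Row r has 2^popcount(r) filled cells, so we need popcount(r) = log2(8) = 3.
Scan r = 20..36 and keep those with exactly 3 one-bits:
r=20=10100 popcount=2 -> skip
r=21=10101 popcount=3 -> KEEP
r=22=10110 popcount=3 -> KEEP
r=23=10111 popcount=4 -> skip
r=24=11000 popcount=2 -> skip
r=25=11001 popcount=3 -> KEEP
r=26=11010 popcount=3 -> KEEP
r=27=11011 popcount=4 -> skip
r=28=11100 popcount=3 -> KEEP
r=29=11101 popcount=4 -> skip
r=30=11110 popcount=4 -> skip
r=31=11111 popcount=5 -> skip
r=32=100000 popcount=1 -> skip
r=33=100001 popcount=2 -> skip
r=34=100010 popcount=2 -> skip
r=35=100011 popcount=3 -> KEEP
r=36=100100 popcount=2 -> skip
Kept rows: 21 22 25 26 28 35

Answer: 21 22 25 26 28 35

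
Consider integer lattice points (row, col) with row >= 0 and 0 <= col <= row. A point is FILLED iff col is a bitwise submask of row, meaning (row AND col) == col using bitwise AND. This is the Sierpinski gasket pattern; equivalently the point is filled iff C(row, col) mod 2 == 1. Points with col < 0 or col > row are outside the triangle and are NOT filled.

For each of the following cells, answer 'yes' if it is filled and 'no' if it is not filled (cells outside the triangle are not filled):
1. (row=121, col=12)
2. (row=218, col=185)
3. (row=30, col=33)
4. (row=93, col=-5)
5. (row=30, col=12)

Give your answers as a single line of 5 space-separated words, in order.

(121,12): row=0b1111001, col=0b1100, row AND col = 0b1000 = 8; 8 != 12 -> empty
(218,185): row=0b11011010, col=0b10111001, row AND col = 0b10011000 = 152; 152 != 185 -> empty
(30,33): col outside [0, 30] -> not filled
(93,-5): col outside [0, 93] -> not filled
(30,12): row=0b11110, col=0b1100, row AND col = 0b1100 = 12; 12 == 12 -> filled

Answer: no no no no yes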